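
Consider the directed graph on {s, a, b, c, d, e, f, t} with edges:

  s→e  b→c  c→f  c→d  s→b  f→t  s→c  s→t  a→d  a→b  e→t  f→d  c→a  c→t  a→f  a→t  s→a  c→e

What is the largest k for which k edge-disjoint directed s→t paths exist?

5

Assign every edge capacity 1; by Menger, the answer equals the max flow.
Path s→t (+1); total 1.
Path s→a→t (+1); total 2.
Path s→c→t (+1); total 3.
Path s→e→t (+1); total 4.
Path s→b→c→f→t (+1); total 5.
No residual s→t path; max flow = 5.
Certifying cut of size 5: {s→a, s→b, s→c, s→e, s→t}.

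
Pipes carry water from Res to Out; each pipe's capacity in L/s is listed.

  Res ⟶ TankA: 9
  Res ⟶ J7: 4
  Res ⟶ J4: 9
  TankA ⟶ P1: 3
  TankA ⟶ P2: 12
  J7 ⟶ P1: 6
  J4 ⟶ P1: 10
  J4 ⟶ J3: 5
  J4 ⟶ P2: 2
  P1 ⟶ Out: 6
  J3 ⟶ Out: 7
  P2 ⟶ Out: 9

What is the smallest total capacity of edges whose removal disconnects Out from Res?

Augment Res→TankA→P1→Out: bottleneck 3, flow now 3.
Augment Res→TankA→P2→Out: bottleneck 6, flow now 9.
Augment Res→J7→P1→Out: bottleneck 3, flow now 12.
Augment Res→J4→J3→Out: bottleneck 5, flow now 17.
Augment Res→J4→P2→Out: bottleneck 2, flow now 19.
Augment Res→J7→P1→TankA→P2→Out: bottleneck 1, flow now 20. (uses reverse residual edge)
No augmenting path remains; maximum flow = 20.
By max-flow min-cut, the minimum cut capacity equals the max flow.
In the residual graph, reachable from Res: {Res, TankA, J7, J4, P1, P2}.
Min-cut edges: J4→J3 (5), P1→Out (6), P2→Out (9); capacity 5 + 6 + 9 = 20.

20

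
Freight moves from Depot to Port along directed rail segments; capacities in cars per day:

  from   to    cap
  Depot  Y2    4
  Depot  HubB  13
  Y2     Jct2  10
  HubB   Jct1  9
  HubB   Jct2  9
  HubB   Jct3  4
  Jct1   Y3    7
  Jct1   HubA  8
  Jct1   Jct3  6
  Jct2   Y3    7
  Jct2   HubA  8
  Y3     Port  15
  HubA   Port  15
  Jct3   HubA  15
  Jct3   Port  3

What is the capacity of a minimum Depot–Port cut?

Augment Depot→HubB→Jct3→Port: bottleneck 3, flow now 3.
Augment Depot→Y2→Jct2→Y3→Port: bottleneck 4, flow now 7.
Augment Depot→HubB→Jct1→Y3→Port: bottleneck 7, flow now 14.
Augment Depot→HubB→Jct1→HubA→Port: bottleneck 2, flow now 16.
Augment Depot→HubB→Jct2→Y3→Port: bottleneck 1, flow now 17.
No augmenting path remains; maximum flow = 17.
By max-flow min-cut, the minimum cut capacity equals the max flow.
In the residual graph, reachable from Depot: {Depot}.
Min-cut edges: Depot→Y2 (4), Depot→HubB (13); capacity 4 + 13 = 17.

17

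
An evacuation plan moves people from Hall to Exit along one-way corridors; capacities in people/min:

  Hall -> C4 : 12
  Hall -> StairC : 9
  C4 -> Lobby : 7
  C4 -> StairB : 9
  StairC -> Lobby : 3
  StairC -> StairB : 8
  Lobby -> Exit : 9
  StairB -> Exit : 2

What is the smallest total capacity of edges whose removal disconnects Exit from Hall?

Augment Hall→C4→Lobby→Exit: bottleneck 7, flow now 7.
Augment Hall→C4→StairB→Exit: bottleneck 2, flow now 9.
Augment Hall→StairC→Lobby→Exit: bottleneck 2, flow now 11.
No augmenting path remains; maximum flow = 11.
By max-flow min-cut, the minimum cut capacity equals the max flow.
In the residual graph, reachable from Hall: {Hall, C4, StairC, Lobby, StairB}.
Min-cut edges: Lobby→Exit (9), StairB→Exit (2); capacity 9 + 2 = 11.

11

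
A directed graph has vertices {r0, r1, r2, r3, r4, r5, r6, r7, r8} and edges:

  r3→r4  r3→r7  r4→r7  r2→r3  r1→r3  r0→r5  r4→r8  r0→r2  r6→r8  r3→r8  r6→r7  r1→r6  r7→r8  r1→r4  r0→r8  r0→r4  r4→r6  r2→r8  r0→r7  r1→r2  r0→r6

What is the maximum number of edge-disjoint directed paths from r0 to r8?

Assign every edge capacity 1; by Menger, the answer equals the max flow.
Path r0→r8 (+1); total 1.
Path r0→r2→r8 (+1); total 2.
Path r0→r4→r8 (+1); total 3.
Path r0→r6→r8 (+1); total 4.
Path r0→r7→r8 (+1); total 5.
No residual r0→r8 path; max flow = 5.
Certifying cut of size 5: {r0→r2, r0→r4, r0→r6, r0→r7, r0→r8}.

5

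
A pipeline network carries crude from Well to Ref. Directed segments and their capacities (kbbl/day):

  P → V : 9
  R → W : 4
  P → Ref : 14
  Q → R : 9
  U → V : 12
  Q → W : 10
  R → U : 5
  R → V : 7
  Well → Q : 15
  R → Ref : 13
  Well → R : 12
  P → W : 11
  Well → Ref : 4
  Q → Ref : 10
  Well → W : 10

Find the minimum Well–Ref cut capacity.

Augment Well→Ref: bottleneck 4, flow now 4.
Augment Well→Q→Ref: bottleneck 10, flow now 14.
Augment Well→R→Ref: bottleneck 12, flow now 26.
Augment Well→Q→R→Ref: bottleneck 1, flow now 27.
No augmenting path remains; maximum flow = 27.
By max-flow min-cut, the minimum cut capacity equals the max flow.
In the residual graph, reachable from Well: {Well, Q, R, U, V, W}.
Min-cut edges: Well→Ref (4), Q→Ref (10), R→Ref (13); capacity 4 + 10 + 13 = 27.

27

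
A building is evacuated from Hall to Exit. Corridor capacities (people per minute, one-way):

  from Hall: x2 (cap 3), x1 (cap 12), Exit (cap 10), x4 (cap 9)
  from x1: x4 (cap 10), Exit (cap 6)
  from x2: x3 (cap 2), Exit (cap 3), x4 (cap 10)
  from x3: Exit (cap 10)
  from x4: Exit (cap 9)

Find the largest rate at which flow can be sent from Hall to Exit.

28

Augment Hall→Exit: bottleneck 10, flow now 10.
Augment Hall→x1→Exit: bottleneck 6, flow now 16.
Augment Hall→x2→Exit: bottleneck 3, flow now 19.
Augment Hall→x4→Exit: bottleneck 9, flow now 28.
No augmenting path remains; maximum flow = 28.
In the residual graph, reachable from Hall: {Hall, x1, x4}.
Min-cut edges: Hall→x2 (3), Hall→Exit (10), x1→Exit (6), x4→Exit (9); capacity 3 + 10 + 6 + 9 = 28.
This cut is saturated, so no flow can exceed 28.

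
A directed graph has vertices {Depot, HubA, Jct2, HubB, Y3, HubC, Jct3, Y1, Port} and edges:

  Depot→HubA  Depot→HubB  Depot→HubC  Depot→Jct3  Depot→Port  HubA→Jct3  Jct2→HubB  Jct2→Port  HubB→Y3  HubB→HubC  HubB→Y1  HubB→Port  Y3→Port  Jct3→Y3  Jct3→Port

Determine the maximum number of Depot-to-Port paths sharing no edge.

Assign every edge capacity 1; by Menger, the answer equals the max flow.
Path Depot→Port (+1); total 1.
Path Depot→HubB→Port (+1); total 2.
Path Depot→Jct3→Port (+1); total 3.
Path Depot→HubA→Jct3→Y3→Port (+1); total 4.
No residual Depot→Port path; max flow = 4.
Certifying cut of size 4: {Depot→HubA, Depot→HubB, Depot→Jct3, Depot→Port}.

4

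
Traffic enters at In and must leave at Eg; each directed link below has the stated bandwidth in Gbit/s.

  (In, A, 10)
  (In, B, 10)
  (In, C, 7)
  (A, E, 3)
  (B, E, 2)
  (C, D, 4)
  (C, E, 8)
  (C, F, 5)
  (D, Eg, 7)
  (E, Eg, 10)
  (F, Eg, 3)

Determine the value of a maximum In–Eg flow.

Augment In→A→E→Eg: bottleneck 3, flow now 3.
Augment In→B→E→Eg: bottleneck 2, flow now 5.
Augment In→C→D→Eg: bottleneck 4, flow now 9.
Augment In→C→E→Eg: bottleneck 3, flow now 12.
No augmenting path remains; maximum flow = 12.
In the residual graph, reachable from In: {In, A, B}.
Min-cut edges: In→C (7), A→E (3), B→E (2); capacity 7 + 3 + 2 = 12.
This cut is saturated, so no flow can exceed 12.

12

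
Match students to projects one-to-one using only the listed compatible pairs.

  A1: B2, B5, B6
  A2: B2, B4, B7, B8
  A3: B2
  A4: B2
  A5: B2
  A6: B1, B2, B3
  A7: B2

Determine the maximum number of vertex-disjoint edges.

4

Unit-capacity flow: source→left, listed edges, right→sink; max matching = max flow.
Augmenting path A1→B2 (+1); matched 1.
Augmenting path A2→B4 (+1); matched 2.
Augmenting path A6→B1 (+1); matched 3.
Augmenting path A3→B2→A1→B5 (+1); matched 4.
No augmenting path remains; maximum matching = 4.
König certificate: {A1, A2, A6, B2} is a vertex cover of size 4 (every listed pair touches it), so no matching can be larger.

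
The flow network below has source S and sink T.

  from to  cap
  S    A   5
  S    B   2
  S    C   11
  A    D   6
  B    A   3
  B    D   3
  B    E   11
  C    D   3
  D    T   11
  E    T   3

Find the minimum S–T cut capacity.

Augment S→A→D→T: bottleneck 5, flow now 5.
Augment S→B→D→T: bottleneck 2, flow now 7.
Augment S→C→D→T: bottleneck 3, flow now 10.
No augmenting path remains; maximum flow = 10.
By max-flow min-cut, the minimum cut capacity equals the max flow.
In the residual graph, reachable from S: {S, C}.
Min-cut edges: S→A (5), S→B (2), C→D (3); capacity 5 + 2 + 3 = 10.

10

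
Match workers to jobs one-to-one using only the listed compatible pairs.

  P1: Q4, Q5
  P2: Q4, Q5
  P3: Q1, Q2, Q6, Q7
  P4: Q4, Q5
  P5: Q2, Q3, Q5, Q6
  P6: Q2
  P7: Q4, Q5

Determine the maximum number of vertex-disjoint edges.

5

Unit-capacity flow: source→left, listed edges, right→sink; max matching = max flow.
Augmenting path P1→Q4 (+1); matched 1.
Augmenting path P2→Q5 (+1); matched 2.
Augmenting path P3→Q1 (+1); matched 3.
Augmenting path P5→Q2 (+1); matched 4.
Augmenting path P6→Q2→P5→Q3 (+1); matched 5.
No augmenting path remains; maximum matching = 5.
König certificate: {P3, P5, P6, Q4, Q5} is a vertex cover of size 5 (every listed pair touches it), so no matching can be larger.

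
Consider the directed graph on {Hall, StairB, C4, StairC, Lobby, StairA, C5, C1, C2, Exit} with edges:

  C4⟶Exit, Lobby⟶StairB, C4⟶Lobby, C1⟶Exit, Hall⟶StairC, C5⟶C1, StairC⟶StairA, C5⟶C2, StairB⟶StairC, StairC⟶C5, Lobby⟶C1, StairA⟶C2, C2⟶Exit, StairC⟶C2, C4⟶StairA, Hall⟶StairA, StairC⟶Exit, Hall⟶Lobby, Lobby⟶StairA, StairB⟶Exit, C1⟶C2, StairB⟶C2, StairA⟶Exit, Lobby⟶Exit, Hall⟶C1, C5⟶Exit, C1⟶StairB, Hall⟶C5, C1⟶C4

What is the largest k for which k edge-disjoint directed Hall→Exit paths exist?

5

Assign every edge capacity 1; by Menger, the answer equals the max flow.
Path Hall→StairC→Exit (+1); total 1.
Path Hall→Lobby→Exit (+1); total 2.
Path Hall→StairA→Exit (+1); total 3.
Path Hall→C5→Exit (+1); total 4.
Path Hall→C1→Exit (+1); total 5.
No residual Hall→Exit path; max flow = 5.
Certifying cut of size 5: {Hall→C1, Hall→C5, Hall→Lobby, Hall→StairA, Hall→StairC}.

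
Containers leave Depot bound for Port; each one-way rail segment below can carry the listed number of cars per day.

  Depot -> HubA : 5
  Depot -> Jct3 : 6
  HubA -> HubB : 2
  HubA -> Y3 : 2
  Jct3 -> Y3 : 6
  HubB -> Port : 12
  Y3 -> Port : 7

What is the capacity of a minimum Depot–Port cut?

Augment Depot→HubA→HubB→Port: bottleneck 2, flow now 2.
Augment Depot→HubA→Y3→Port: bottleneck 2, flow now 4.
Augment Depot→Jct3→Y3→Port: bottleneck 5, flow now 9.
No augmenting path remains; maximum flow = 9.
By max-flow min-cut, the minimum cut capacity equals the max flow.
In the residual graph, reachable from Depot: {Depot, HubA, Jct3, Y3}.
Min-cut edges: HubA→HubB (2), Y3→Port (7); capacity 2 + 7 = 9.

9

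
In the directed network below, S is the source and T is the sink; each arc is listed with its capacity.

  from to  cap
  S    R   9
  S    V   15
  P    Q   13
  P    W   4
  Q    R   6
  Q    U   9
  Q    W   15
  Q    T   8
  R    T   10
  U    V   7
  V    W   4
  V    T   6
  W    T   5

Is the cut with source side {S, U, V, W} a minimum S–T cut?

No — its capacity is 20, but the minimum cut has capacity 19.

Given cut capacity: 9 + 6 + 5 = 20.
Augment S→R→T: bottleneck 9, flow now 9.
Augment S→V→T: bottleneck 6, flow now 15.
Augment S→V→W→T: bottleneck 4, flow now 19.
No augmenting path remains; maximum flow = 19.
In the residual graph, reachable from S: {S, V}.
Min-cut edges: S→R (9), V→W (4), V→T (6); capacity 9 + 4 + 6 = 19.
Cut capacity 20 exceeds the max flow 19, so it is not minimum.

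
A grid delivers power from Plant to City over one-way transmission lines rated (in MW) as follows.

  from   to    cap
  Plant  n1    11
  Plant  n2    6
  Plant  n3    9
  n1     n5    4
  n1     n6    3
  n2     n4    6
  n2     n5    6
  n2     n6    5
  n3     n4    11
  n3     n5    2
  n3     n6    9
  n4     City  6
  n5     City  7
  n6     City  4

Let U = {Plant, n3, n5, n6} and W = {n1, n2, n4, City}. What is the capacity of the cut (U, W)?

39

Edges leaving {Plant, n3, n5, n6}: Plant→n1 (11), Plant→n2 (6), n3→n4 (11), n5→City (7), n6→City (4).
Cut capacity = 11 + 6 + 11 + 7 + 4 = 39.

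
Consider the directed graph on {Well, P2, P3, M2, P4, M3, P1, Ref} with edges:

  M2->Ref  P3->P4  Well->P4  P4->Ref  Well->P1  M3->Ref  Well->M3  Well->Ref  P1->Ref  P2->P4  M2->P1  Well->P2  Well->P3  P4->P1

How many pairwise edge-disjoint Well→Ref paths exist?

4

Assign every edge capacity 1; by Menger, the answer equals the max flow.
Path Well→Ref (+1); total 1.
Path Well→P4→Ref (+1); total 2.
Path Well→M3→Ref (+1); total 3.
Path Well→P1→Ref (+1); total 4.
No residual Well→Ref path; max flow = 4.
Certifying cut of size 4: {P1→Ref, P4→Ref, Well→M3, Well→Ref}.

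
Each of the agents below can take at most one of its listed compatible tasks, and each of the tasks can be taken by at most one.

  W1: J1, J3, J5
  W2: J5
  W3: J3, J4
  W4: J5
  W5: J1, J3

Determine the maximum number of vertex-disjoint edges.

4

Unit-capacity flow: source→left, listed edges, right→sink; max matching = max flow.
Augmenting path W1→J1 (+1); matched 1.
Augmenting path W2→J5 (+1); matched 2.
Augmenting path W3→J3 (+1); matched 3.
Augmenting path W5→J3→W3→J4 (+1); matched 4.
No augmenting path remains; maximum matching = 4.
König certificate: {W1, W3, W5, J5} is a vertex cover of size 4 (every listed pair touches it), so no matching can be larger.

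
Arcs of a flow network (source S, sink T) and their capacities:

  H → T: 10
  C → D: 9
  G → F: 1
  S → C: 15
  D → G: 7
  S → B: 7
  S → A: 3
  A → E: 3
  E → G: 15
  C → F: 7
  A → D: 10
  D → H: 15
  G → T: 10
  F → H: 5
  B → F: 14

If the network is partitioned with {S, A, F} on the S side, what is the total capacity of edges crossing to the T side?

Edges leaving {S, A, F}: S→B (7), S→C (15), A→D (10), A→E (3), F→H (5).
Cut capacity = 7 + 15 + 10 + 3 + 5 = 40.

40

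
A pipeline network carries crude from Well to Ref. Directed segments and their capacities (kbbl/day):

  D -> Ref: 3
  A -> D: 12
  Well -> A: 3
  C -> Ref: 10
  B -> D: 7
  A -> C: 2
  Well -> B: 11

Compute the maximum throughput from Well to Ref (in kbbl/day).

Augment Well→A→C→Ref: bottleneck 2, flow now 2.
Augment Well→A→D→Ref: bottleneck 1, flow now 3.
Augment Well→B→D→Ref: bottleneck 2, flow now 5.
No augmenting path remains; maximum flow = 5.
In the residual graph, reachable from Well: {Well, A, B, D}.
Min-cut edges: A→C (2), D→Ref (3); capacity 2 + 3 = 5.
This cut is saturated, so no flow can exceed 5.

5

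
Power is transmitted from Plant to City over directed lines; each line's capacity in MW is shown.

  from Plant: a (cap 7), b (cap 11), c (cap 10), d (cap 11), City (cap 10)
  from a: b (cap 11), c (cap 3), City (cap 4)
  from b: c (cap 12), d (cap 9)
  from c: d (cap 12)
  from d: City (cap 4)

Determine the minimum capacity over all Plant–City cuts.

18

Augment Plant→City: bottleneck 10, flow now 10.
Augment Plant→a→City: bottleneck 4, flow now 14.
Augment Plant→d→City: bottleneck 4, flow now 18.
No augmenting path remains; maximum flow = 18.
By max-flow min-cut, the minimum cut capacity equals the max flow.
In the residual graph, reachable from Plant: {Plant, a, b, c, d}.
Min-cut edges: Plant→City (10), a→City (4), d→City (4); capacity 10 + 4 + 4 = 18.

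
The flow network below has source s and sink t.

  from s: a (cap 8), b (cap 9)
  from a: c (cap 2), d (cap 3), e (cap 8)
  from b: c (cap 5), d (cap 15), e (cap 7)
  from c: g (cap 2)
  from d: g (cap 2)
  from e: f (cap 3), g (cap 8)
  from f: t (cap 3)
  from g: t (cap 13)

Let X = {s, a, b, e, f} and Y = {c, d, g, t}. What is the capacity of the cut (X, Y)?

36

Edges leaving {s, a, b, e, f}: a→c (2), a→d (3), b→c (5), b→d (15), e→g (8), f→t (3).
Cut capacity = 2 + 3 + 5 + 15 + 8 + 3 = 36.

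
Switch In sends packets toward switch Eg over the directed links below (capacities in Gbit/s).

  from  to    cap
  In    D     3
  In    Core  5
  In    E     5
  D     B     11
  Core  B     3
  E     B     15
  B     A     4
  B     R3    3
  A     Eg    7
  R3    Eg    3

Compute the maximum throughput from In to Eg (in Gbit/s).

Augment In→D→B→A→Eg: bottleneck 3, flow now 3.
Augment In→Core→B→A→Eg: bottleneck 1, flow now 4.
Augment In→Core→B→R3→Eg: bottleneck 2, flow now 6.
Augment In→E→B→R3→Eg: bottleneck 1, flow now 7.
No augmenting path remains; maximum flow = 7.
In the residual graph, reachable from In: {In, D, Core, E, B}.
Min-cut edges: B→A (4), B→R3 (3); capacity 4 + 3 = 7.
This cut is saturated, so no flow can exceed 7.

7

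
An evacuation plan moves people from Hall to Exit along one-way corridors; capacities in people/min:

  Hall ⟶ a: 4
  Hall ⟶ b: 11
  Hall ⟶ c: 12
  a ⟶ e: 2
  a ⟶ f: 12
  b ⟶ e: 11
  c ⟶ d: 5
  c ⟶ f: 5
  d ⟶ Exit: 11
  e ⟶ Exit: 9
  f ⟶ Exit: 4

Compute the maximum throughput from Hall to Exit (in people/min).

Augment Hall→a→e→Exit: bottleneck 2, flow now 2.
Augment Hall→a→f→Exit: bottleneck 2, flow now 4.
Augment Hall→b→e→Exit: bottleneck 7, flow now 11.
Augment Hall→c→d→Exit: bottleneck 5, flow now 16.
Augment Hall→c→f→Exit: bottleneck 2, flow now 18.
No augmenting path remains; maximum flow = 18.
In the residual graph, reachable from Hall: {Hall, a, b, c, e, f}.
Min-cut edges: c→d (5), e→Exit (9), f→Exit (4); capacity 5 + 9 + 4 = 18.
This cut is saturated, so no flow can exceed 18.

18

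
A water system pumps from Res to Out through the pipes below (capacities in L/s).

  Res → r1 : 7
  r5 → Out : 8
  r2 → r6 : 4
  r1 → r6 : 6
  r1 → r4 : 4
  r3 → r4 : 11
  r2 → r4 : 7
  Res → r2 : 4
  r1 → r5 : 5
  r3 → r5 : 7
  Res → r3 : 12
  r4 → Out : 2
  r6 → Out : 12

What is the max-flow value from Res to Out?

Augment Res→r1→r4→Out: bottleneck 2, flow now 2.
Augment Res→r1→r5→Out: bottleneck 5, flow now 7.
Augment Res→r2→r6→Out: bottleneck 4, flow now 11.
Augment Res→r3→r5→Out: bottleneck 3, flow now 14.
Augment Res→r3→r4→r1→r6→Out: bottleneck 2, flow now 16. (uses reverse residual edge)
Augment Res→r3→r5→r1→r6→Out: bottleneck 4, flow now 20. (uses reverse residual edge)
No augmenting path remains; maximum flow = 20.
In the residual graph, reachable from Res: {Res, r3, r4}.
Min-cut edges: Res→r1 (7), Res→r2 (4), r3→r5 (7), r4→Out (2); capacity 7 + 4 + 7 + 2 = 20.
This cut is saturated, so no flow can exceed 20.

20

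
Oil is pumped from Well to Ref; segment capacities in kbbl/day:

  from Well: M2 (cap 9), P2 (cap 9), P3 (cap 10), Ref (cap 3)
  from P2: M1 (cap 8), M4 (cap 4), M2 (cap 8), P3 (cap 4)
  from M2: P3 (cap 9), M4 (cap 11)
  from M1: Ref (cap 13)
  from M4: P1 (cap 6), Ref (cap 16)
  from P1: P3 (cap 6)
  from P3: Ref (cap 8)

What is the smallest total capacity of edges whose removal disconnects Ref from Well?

Augment Well→Ref: bottleneck 3, flow now 3.
Augment Well→P3→Ref: bottleneck 8, flow now 11.
Augment Well→P2→M1→Ref: bottleneck 8, flow now 19.
Augment Well→P2→M4→Ref: bottleneck 1, flow now 20.
Augment Well→M2→M4→Ref: bottleneck 9, flow now 29.
No augmenting path remains; maximum flow = 29.
By max-flow min-cut, the minimum cut capacity equals the max flow.
In the residual graph, reachable from Well: {Well, P3}.
Min-cut edges: Well→P2 (9), Well→M2 (9), Well→Ref (3), P3→Ref (8); capacity 9 + 9 + 3 + 8 = 29.

29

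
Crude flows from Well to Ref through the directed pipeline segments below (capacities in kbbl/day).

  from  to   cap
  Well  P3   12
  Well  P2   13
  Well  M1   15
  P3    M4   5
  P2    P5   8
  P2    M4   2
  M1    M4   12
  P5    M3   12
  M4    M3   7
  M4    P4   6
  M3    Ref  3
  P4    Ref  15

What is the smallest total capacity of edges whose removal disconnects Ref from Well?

9

Augment Well→P3→M4→M3→Ref: bottleneck 3, flow now 3.
Augment Well→P3→M4→P4→Ref: bottleneck 2, flow now 5.
Augment Well→P2→M4→P4→Ref: bottleneck 2, flow now 7.
Augment Well→M1→M4→P4→Ref: bottleneck 2, flow now 9.
No augmenting path remains; maximum flow = 9.
By max-flow min-cut, the minimum cut capacity equals the max flow.
In the residual graph, reachable from Well: {Well, P3, P2, M1, P5, M4, M3}.
Min-cut edges: M4→P4 (6), M3→Ref (3); capacity 6 + 3 = 9.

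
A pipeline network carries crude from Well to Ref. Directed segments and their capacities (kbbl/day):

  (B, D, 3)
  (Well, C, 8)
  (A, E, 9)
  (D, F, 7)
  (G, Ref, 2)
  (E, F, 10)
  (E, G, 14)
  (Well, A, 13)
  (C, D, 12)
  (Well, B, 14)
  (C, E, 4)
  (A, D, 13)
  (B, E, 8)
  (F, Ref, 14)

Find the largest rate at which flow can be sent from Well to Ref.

Augment Well→A→D→F→Ref: bottleneck 7, flow now 7.
Augment Well→A→E→F→Ref: bottleneck 6, flow now 13.
Augment Well→B→E→F→Ref: bottleneck 1, flow now 14.
Augment Well→B→E→G→Ref: bottleneck 2, flow now 16.
No augmenting path remains; maximum flow = 16.
In the residual graph, reachable from Well: {Well, A, B, C, D, E, F, G}.
Min-cut edges: F→Ref (14), G→Ref (2); capacity 14 + 2 = 16.
This cut is saturated, so no flow can exceed 16.

16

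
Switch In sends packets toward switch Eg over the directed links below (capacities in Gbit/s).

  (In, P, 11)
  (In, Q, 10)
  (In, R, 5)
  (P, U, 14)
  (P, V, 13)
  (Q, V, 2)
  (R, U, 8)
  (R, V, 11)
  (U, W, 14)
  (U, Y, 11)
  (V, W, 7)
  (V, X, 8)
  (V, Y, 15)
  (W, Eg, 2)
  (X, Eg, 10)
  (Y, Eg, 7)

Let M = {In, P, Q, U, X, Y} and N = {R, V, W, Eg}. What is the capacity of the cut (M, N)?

51

Edges leaving {In, P, Q, U, X, Y}: In→R (5), P→V (13), Q→V (2), U→W (14), X→Eg (10), Y→Eg (7).
Cut capacity = 5 + 13 + 2 + 14 + 10 + 7 = 51.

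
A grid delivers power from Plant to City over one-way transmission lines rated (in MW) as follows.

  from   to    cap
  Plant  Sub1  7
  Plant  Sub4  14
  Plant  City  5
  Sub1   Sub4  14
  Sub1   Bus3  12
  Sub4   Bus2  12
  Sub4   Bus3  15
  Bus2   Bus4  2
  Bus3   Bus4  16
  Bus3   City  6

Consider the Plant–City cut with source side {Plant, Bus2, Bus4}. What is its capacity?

26

Edges leaving {Plant, Bus2, Bus4}: Plant→Sub1 (7), Plant→Sub4 (14), Plant→City (5).
Cut capacity = 7 + 14 + 5 = 26.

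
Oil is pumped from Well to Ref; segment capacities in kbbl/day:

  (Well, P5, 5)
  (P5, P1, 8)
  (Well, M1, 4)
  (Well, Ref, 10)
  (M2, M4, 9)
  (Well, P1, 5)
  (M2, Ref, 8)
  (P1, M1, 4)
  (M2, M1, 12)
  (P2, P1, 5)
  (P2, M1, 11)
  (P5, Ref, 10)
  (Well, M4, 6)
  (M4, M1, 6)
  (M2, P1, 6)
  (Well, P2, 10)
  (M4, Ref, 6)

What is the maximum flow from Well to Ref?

21

Augment Well→Ref: bottleneck 10, flow now 10.
Augment Well→P5→Ref: bottleneck 5, flow now 15.
Augment Well→M4→Ref: bottleneck 6, flow now 21.
No augmenting path remains; maximum flow = 21.
In the residual graph, reachable from Well: {Well, P2, P1, M1}.
Min-cut edges: Well→P5 (5), Well→M4 (6), Well→Ref (10); capacity 5 + 6 + 10 = 21.
This cut is saturated, so no flow can exceed 21.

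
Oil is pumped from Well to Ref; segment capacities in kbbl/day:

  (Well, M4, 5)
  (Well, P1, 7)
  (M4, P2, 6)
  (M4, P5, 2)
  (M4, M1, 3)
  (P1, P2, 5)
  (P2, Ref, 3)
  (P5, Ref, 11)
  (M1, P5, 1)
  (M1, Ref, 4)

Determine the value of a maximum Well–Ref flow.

Augment Well→M4→P2→Ref: bottleneck 3, flow now 3.
Augment Well→M4→P5→Ref: bottleneck 2, flow now 5.
Augment Well→P1→P2→M4→M1→Ref: bottleneck 3, flow now 8. (uses reverse residual edge)
No augmenting path remains; maximum flow = 8.
In the residual graph, reachable from Well: {Well, P1, P2}.
Min-cut edges: Well→M4 (5), P2→Ref (3); capacity 5 + 3 = 8.
This cut is saturated, so no flow can exceed 8.

8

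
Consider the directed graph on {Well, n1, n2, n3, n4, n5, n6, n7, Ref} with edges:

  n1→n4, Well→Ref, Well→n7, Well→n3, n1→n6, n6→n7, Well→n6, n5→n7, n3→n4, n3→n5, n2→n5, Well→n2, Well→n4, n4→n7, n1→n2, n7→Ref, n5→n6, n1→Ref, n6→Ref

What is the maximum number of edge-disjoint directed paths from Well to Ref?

Assign every edge capacity 1; by Menger, the answer equals the max flow.
Path Well→Ref (+1); total 1.
Path Well→n6→Ref (+1); total 2.
Path Well→n7→Ref (+1); total 3.
No residual Well→Ref path; max flow = 3.
Certifying cut of size 3: {Well→Ref, n6→Ref, n7→Ref}.

3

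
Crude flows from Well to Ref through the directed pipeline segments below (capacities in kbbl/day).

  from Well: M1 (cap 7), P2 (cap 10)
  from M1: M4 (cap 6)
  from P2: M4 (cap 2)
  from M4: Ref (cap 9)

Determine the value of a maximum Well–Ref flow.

Augment Well→M1→M4→Ref: bottleneck 6, flow now 6.
Augment Well→P2→M4→Ref: bottleneck 2, flow now 8.
No augmenting path remains; maximum flow = 8.
In the residual graph, reachable from Well: {Well, M1, P2}.
Min-cut edges: M1→M4 (6), P2→M4 (2); capacity 6 + 2 = 8.
This cut is saturated, so no flow can exceed 8.

8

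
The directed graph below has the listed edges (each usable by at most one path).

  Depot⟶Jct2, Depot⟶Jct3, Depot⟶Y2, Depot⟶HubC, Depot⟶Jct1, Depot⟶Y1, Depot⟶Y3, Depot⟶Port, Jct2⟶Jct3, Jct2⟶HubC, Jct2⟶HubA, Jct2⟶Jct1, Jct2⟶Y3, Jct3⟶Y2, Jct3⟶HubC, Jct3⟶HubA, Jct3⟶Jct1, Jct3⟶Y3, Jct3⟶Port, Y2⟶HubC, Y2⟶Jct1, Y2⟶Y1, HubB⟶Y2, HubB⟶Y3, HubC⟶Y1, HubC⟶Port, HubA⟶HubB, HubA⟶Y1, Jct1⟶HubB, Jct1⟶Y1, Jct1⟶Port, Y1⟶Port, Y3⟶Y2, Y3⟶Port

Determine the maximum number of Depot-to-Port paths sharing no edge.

Assign every edge capacity 1; by Menger, the answer equals the max flow.
Path Depot→Port (+1); total 1.
Path Depot→Jct3→Port (+1); total 2.
Path Depot→HubC→Port (+1); total 3.
Path Depot→Jct1→Port (+1); total 4.
Path Depot→Y1→Port (+1); total 5.
Path Depot→Y3→Port (+1); total 6.
No residual Depot→Port path; max flow = 6.
Certifying cut of size 6: {Depot→Port, HubC→Port, Jct1→Port, Jct3→Port, Y1→Port, Y3→Port}.

6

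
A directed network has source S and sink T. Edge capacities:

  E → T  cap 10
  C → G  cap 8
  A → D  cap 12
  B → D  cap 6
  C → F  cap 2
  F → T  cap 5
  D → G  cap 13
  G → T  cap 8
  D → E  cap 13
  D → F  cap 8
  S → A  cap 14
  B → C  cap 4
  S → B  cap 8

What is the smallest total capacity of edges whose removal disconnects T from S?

20

Augment S→A→D→E→T: bottleneck 10, flow now 10.
Augment S→A→D→F→T: bottleneck 2, flow now 12.
Augment S→B→C→F→T: bottleneck 2, flow now 14.
Augment S→B→C→G→T: bottleneck 2, flow now 16.
Augment S→B→D→F→T: bottleneck 1, flow now 17.
Augment S→B→D→G→T: bottleneck 3, flow now 20.
No augmenting path remains; maximum flow = 20.
By max-flow min-cut, the minimum cut capacity equals the max flow.
In the residual graph, reachable from S: {S, A}.
Min-cut edges: S→B (8), A→D (12); capacity 8 + 12 = 20.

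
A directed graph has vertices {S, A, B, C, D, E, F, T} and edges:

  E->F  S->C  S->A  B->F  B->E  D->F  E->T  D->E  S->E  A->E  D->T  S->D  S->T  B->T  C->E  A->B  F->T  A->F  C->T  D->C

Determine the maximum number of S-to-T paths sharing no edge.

Assign every edge capacity 1; by Menger, the answer equals the max flow.
Path S→T (+1); total 1.
Path S→C→T (+1); total 2.
Path S→D→T (+1); total 3.
Path S→E→T (+1); total 4.
Path S→A→B→T (+1); total 5.
No residual S→T path; max flow = 5.
Certifying cut of size 5: {S→A, S→C, S→D, S→E, S→T}.

5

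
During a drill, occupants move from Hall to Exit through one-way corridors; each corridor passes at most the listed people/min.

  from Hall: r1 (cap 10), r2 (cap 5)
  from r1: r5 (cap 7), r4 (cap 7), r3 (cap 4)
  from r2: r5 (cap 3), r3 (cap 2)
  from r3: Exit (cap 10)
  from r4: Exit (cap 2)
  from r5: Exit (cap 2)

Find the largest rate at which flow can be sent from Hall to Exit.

10

Augment Hall→r1→r3→Exit: bottleneck 4, flow now 4.
Augment Hall→r1→r4→Exit: bottleneck 2, flow now 6.
Augment Hall→r1→r5→Exit: bottleneck 2, flow now 8.
Augment Hall→r2→r3→Exit: bottleneck 2, flow now 10.
No augmenting path remains; maximum flow = 10.
In the residual graph, reachable from Hall: {Hall, r1, r2, r4, r5}.
Min-cut edges: r1→r3 (4), r2→r3 (2), r4→Exit (2), r5→Exit (2); capacity 4 + 2 + 2 + 2 = 10.
This cut is saturated, so no flow can exceed 10.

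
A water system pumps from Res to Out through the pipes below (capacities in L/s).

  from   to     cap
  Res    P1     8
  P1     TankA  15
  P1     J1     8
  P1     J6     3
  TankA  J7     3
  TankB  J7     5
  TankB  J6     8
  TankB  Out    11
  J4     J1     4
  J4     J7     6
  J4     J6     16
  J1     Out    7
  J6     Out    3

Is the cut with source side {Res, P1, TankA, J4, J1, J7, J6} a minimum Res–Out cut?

Given cut capacity: 7 + 3 = 10.
Augment Res→P1→J1→Out: bottleneck 7, flow now 7.
Augment Res→P1→J6→Out: bottleneck 1, flow now 8.
No augmenting path remains; maximum flow = 8.
In the residual graph, reachable from Res: {Res}.
Min-cut edges: Res→P1 (8); capacity 8 = 8.
Cut capacity 10 exceeds the max flow 8, so it is not minimum.

No — its capacity is 10, but the minimum cut has capacity 8.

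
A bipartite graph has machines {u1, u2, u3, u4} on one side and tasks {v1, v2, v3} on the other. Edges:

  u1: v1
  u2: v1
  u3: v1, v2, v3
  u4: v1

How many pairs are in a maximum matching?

2

Unit-capacity flow: source→left, listed edges, right→sink; max matching = max flow.
Augmenting path u1→v1 (+1); matched 1.
Augmenting path u3→v2 (+1); matched 2.
No augmenting path remains; maximum matching = 2.
König certificate: {u3, v1} is a vertex cover of size 2 (every listed pair touches it), so no matching can be larger.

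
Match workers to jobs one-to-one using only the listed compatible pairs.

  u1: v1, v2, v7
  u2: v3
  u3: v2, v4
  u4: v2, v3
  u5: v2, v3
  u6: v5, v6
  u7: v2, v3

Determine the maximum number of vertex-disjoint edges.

5

Unit-capacity flow: source→left, listed edges, right→sink; max matching = max flow.
Augmenting path u1→v1 (+1); matched 1.
Augmenting path u2→v3 (+1); matched 2.
Augmenting path u3→v2 (+1); matched 3.
Augmenting path u6→v5 (+1); matched 4.
Augmenting path u4→v2→u3→v4 (+1); matched 5.
No augmenting path remains; maximum matching = 5.
König certificate: {u1, u3, u6, v2, v3} is a vertex cover of size 5 (every listed pair touches it), so no matching can be larger.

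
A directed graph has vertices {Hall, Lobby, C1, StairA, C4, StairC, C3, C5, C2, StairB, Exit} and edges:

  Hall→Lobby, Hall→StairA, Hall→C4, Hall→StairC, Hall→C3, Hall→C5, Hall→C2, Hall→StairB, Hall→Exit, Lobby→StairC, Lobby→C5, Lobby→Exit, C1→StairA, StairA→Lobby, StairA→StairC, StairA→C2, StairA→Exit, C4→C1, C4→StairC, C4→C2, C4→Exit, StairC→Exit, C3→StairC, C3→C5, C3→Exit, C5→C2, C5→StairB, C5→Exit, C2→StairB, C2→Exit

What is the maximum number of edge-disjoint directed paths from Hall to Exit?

8

Assign every edge capacity 1; by Menger, the answer equals the max flow.
Path Hall→Exit (+1); total 1.
Path Hall→Lobby→Exit (+1); total 2.
Path Hall→StairA→Exit (+1); total 3.
Path Hall→C4→Exit (+1); total 4.
Path Hall→StairC→Exit (+1); total 5.
Path Hall→C3→Exit (+1); total 6.
Path Hall→C5→Exit (+1); total 7.
Path Hall→C2→Exit (+1); total 8.
No residual Hall→Exit path; max flow = 8.
Certifying cut of size 8: {Hall→C2, Hall→C3, Hall→C4, Hall→C5, Hall→Exit, Hall→Lobby, Hall→StairA, Hall→StairC}.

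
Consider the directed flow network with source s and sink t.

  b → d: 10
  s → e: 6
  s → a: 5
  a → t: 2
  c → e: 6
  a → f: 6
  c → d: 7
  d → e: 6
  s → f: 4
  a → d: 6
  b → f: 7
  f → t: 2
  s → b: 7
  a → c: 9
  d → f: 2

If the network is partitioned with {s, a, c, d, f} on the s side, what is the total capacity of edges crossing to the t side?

29

Edges leaving {s, a, c, d, f}: s→b (7), s→e (6), a→t (2), c→e (6), d→e (6), f→t (2).
Cut capacity = 7 + 6 + 2 + 6 + 6 + 2 = 29.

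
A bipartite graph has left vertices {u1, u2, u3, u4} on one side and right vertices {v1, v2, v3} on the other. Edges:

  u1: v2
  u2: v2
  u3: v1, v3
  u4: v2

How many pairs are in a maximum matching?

Unit-capacity flow: source→left, listed edges, right→sink; max matching = max flow.
Augmenting path u1→v2 (+1); matched 1.
Augmenting path u3→v1 (+1); matched 2.
No augmenting path remains; maximum matching = 2.
König certificate: {u3, v2} is a vertex cover of size 2 (every listed pair touches it), so no matching can be larger.

2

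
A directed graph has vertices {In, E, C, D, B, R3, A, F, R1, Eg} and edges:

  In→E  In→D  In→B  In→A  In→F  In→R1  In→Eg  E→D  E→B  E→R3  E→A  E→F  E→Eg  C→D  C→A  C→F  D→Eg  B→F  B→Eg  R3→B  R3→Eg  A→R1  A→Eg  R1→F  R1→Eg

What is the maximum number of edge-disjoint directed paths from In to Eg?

Assign every edge capacity 1; by Menger, the answer equals the max flow.
Path In→Eg (+1); total 1.
Path In→E→Eg (+1); total 2.
Path In→D→Eg (+1); total 3.
Path In→B→Eg (+1); total 4.
Path In→A→Eg (+1); total 5.
Path In→R1→Eg (+1); total 6.
No residual In→Eg path; max flow = 6.
Certifying cut of size 6: {In→A, In→B, In→D, In→E, In→Eg, In→R1}.

6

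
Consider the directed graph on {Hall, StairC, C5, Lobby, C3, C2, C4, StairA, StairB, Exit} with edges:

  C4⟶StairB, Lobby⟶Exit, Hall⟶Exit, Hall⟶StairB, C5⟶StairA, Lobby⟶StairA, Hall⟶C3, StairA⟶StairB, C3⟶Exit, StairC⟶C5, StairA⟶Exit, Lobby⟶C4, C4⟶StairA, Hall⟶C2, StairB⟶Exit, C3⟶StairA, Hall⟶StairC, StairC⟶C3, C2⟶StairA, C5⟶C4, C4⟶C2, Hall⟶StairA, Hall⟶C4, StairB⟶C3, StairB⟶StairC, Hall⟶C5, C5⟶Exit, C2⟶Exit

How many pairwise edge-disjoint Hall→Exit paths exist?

6

Assign every edge capacity 1; by Menger, the answer equals the max flow.
Path Hall→Exit (+1); total 1.
Path Hall→C5→Exit (+1); total 2.
Path Hall→C3→Exit (+1); total 3.
Path Hall→C2→Exit (+1); total 4.
Path Hall→StairA→Exit (+1); total 5.
Path Hall→StairB→Exit (+1); total 6.
No residual Hall→Exit path; max flow = 6.
Certifying cut of size 6: {C2→Exit, C3→Exit, C5→Exit, Hall→Exit, StairA→Exit, StairB→Exit}.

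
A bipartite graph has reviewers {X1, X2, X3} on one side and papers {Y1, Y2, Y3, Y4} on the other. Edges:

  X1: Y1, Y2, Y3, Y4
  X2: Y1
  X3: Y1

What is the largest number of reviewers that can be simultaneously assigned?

2

Unit-capacity flow: source→left, listed edges, right→sink; max matching = max flow.
Augmenting path X1→Y1 (+1); matched 1.
Augmenting path X2→Y1→X1→Y2 (+1); matched 2.
No augmenting path remains; maximum matching = 2.
König certificate: {X1, Y1} is a vertex cover of size 2 (every listed pair touches it), so no matching can be larger.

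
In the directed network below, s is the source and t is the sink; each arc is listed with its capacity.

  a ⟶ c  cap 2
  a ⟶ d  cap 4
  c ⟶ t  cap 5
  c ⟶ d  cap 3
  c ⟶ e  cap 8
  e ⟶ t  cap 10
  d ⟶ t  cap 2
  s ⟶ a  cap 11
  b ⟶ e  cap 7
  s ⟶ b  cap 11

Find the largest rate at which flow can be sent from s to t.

11

Augment s→a→c→t: bottleneck 2, flow now 2.
Augment s→a→d→t: bottleneck 2, flow now 4.
Augment s→b→e→t: bottleneck 7, flow now 11.
No augmenting path remains; maximum flow = 11.
In the residual graph, reachable from s: {s, a, b, d}.
Min-cut edges: a→c (2), b→e (7), d→t (2); capacity 2 + 7 + 2 = 11.
This cut is saturated, so no flow can exceed 11.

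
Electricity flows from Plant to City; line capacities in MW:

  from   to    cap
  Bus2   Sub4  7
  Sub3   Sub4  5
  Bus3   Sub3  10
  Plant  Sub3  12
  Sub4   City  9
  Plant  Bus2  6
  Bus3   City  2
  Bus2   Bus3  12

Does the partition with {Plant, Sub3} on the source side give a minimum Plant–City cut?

Yes — it is a minimum cut (capacity 11).

Given cut capacity: 6 + 5 = 11.
Augment Plant→Bus2→Bus3→City: bottleneck 2, flow now 2.
Augment Plant→Bus2→Sub4→City: bottleneck 4, flow now 6.
Augment Plant→Sub3→Sub4→City: bottleneck 5, flow now 11.
No augmenting path remains; maximum flow = 11.
Cut capacity 11 equals the max flow, so it is a minimum cut.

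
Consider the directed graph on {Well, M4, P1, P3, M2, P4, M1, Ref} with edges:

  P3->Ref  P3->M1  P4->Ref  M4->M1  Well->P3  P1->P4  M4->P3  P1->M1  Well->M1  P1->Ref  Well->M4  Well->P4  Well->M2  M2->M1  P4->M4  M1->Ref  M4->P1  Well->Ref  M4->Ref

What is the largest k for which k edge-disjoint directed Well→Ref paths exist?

5

Assign every edge capacity 1; by Menger, the answer equals the max flow.
Path Well→Ref (+1); total 1.
Path Well→M4→Ref (+1); total 2.
Path Well→P3→Ref (+1); total 3.
Path Well→P4→Ref (+1); total 4.
Path Well→M1→Ref (+1); total 5.
No residual Well→Ref path; max flow = 5.
Certifying cut of size 5: {M1→Ref, Well→M4, Well→P3, Well→P4, Well→Ref}.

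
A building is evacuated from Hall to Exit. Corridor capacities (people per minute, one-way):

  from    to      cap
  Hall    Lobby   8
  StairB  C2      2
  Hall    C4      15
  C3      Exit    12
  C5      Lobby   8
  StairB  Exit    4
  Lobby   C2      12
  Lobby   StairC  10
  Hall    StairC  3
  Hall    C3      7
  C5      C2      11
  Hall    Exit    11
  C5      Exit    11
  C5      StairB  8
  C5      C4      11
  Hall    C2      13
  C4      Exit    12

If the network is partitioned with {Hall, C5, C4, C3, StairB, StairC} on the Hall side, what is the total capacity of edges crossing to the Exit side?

92

Edges leaving {Hall, C5, C4, C3, StairB, StairC}: Hall→Lobby (8), Hall→C2 (13), Hall→Exit (11), C5→Lobby (8), C5→C2 (11), C5→Exit (11), C4→Exit (12), C3→Exit (12), StairB→C2 (2), StairB→Exit (4).
Cut capacity = 8 + 13 + 11 + 8 + 11 + 11 + 12 + 12 + 2 + 4 = 92.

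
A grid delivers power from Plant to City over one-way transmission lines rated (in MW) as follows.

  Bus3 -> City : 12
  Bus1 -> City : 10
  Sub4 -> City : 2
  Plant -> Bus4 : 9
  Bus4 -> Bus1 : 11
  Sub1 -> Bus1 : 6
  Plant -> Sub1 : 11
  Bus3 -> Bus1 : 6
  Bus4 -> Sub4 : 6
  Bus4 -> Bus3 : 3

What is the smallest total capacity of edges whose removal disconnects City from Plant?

Augment Plant→Sub1→Bus1→City: bottleneck 6, flow now 6.
Augment Plant→Bus4→Bus1→City: bottleneck 4, flow now 10.
Augment Plant→Bus4→Bus3→City: bottleneck 3, flow now 13.
Augment Plant→Bus4→Sub4→City: bottleneck 2, flow now 15.
No augmenting path remains; maximum flow = 15.
By max-flow min-cut, the minimum cut capacity equals the max flow.
In the residual graph, reachable from Plant: {Plant, Sub1}.
Min-cut edges: Plant→Bus4 (9), Sub1→Bus1 (6); capacity 9 + 6 = 15.

15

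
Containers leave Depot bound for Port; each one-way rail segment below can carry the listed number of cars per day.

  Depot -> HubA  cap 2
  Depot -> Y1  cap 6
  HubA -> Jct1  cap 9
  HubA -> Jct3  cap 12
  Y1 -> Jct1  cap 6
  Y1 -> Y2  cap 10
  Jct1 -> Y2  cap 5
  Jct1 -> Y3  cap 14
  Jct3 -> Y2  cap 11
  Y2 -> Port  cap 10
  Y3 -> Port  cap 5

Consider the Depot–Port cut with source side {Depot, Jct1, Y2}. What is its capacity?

32

Edges leaving {Depot, Jct1, Y2}: Depot→HubA (2), Depot→Y1 (6), Jct1→Y3 (14), Y2→Port (10).
Cut capacity = 2 + 6 + 14 + 10 = 32.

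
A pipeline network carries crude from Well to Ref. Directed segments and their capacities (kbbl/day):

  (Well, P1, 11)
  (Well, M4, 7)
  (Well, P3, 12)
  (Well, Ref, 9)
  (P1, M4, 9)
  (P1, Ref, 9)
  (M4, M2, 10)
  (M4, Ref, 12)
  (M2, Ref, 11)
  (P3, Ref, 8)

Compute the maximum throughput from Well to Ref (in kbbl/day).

Augment Well→Ref: bottleneck 9, flow now 9.
Augment Well→P1→Ref: bottleneck 9, flow now 18.
Augment Well→M4→Ref: bottleneck 7, flow now 25.
Augment Well→P3→Ref: bottleneck 8, flow now 33.
Augment Well→P1→M4→Ref: bottleneck 2, flow now 35.
No augmenting path remains; maximum flow = 35.
In the residual graph, reachable from Well: {Well, P3}.
Min-cut edges: Well→P1 (11), Well→M4 (7), Well→Ref (9), P3→Ref (8); capacity 11 + 7 + 9 + 8 = 35.
This cut is saturated, so no flow can exceed 35.

35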